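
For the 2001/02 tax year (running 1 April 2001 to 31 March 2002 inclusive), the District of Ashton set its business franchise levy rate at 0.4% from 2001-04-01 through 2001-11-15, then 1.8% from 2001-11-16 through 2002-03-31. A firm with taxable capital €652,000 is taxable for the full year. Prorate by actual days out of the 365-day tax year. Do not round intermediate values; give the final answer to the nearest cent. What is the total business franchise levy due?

2001-04-01 to 2001-11-15: 229 days at 0.4% → €652,000 × 0.4% × 229/365 = €1,636.2521
2001-11-16 to 2002-03-31: 136 days at 1.8% → €652,000 × 1.8% × 136/365 = €4,372.8658
Total = €6,009.1178

€6,009.12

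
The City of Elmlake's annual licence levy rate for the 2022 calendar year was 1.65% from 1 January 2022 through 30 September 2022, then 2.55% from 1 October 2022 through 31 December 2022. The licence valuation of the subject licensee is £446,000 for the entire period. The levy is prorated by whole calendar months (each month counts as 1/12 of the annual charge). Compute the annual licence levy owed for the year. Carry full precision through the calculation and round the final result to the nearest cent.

£8,362.50

1 January – 30 September 2022: 9 months at 1.65% → £446,000 × 1.65% × 9/12 = £5,519.2500
1 October – 31 December 2022: 3 months at 2.55% → £446,000 × 2.55% × 3/12 = £2,843.2500
Total = £8,362.5000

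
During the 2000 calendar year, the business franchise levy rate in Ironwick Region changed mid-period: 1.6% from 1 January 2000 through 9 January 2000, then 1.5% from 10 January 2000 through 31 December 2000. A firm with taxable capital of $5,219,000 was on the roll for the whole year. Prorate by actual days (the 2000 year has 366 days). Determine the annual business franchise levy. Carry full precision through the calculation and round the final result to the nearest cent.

1 January – 9 January 2000: 9 days at 1.6% → $5,219,000 × 1.6% × 9/366 = $2,053.3770
10 January – 31 December 2000: 357 days at 1.5% → $5,219,000 × 1.5% × 357/366 = $76,359.9590
Total = $78,413.3361

$78,413.34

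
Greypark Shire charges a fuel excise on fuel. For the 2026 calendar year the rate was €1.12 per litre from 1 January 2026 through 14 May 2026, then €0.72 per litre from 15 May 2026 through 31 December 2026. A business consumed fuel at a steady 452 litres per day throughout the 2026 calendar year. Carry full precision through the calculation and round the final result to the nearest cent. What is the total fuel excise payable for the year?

€143,012.80

1 January – 14 May 2026: 134 days × 452 litres/day = 60,568 litres at €1.12/litre → €67,836.16
15 May – 31 December 2026: 231 days × 452 litres/day = 104,412 litres at €0.72/litre → €75,176.64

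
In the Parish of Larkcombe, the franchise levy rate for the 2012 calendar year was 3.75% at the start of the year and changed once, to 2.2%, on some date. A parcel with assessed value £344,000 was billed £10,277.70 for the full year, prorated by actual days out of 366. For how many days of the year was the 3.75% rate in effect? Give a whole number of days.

Let d = days at the first rate; then 366 − d days at the second rate.
£344,000 × [3.75%·d + 2.2%·(366−d)] / 366 = £10,277.70
Solving gives d = 186, so the new rate took effect on 5 July 2012.

186 days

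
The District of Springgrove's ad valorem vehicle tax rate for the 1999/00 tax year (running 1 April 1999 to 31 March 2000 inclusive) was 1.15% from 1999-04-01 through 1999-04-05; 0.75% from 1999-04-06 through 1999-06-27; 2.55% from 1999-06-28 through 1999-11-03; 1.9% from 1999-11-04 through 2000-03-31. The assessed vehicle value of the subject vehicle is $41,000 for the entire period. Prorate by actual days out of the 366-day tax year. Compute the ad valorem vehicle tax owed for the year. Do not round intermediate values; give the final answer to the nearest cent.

$761.80

1999-04-01 to 1999-04-05: 5 days at 1.15% → $41,000 × 1.15% × 5/366 = $6.4413
1999-04-06 to 1999-06-27: 83 days at 0.75% → $41,000 × 0.75% × 83/366 = $69.7336
1999-06-28 to 1999-11-03: 129 days at 2.55% → $41,000 × 2.55% × 129/366 = $368.4959
1999-11-04 to 2000-03-31: 149 days at 1.9% → $41,000 × 1.9% × 149/366 = $317.1339
Total = $761.8046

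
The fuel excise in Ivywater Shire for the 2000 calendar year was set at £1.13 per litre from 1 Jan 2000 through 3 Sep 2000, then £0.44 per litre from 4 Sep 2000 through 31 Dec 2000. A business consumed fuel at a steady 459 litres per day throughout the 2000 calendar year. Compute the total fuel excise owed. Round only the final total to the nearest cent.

1 Jan – 3 Sep 2000: 247 days × 459 litres/day = 113,373 litres at £1.13/litre → £128,111.49
4 Sep – 31 Dec 2000: 119 days × 459 litres/day = 54,621 litres at £0.44/litre → £24,033.24

£152,144.73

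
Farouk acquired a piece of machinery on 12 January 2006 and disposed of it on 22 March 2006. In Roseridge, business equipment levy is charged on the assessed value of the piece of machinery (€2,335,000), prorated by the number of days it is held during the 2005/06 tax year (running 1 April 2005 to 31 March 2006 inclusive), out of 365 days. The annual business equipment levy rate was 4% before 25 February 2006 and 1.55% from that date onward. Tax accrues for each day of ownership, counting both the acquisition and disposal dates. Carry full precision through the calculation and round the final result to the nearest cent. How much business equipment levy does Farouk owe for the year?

12 January – 24 February 2006: 44 days at 4% → €2,335,000 × 4% × 44/365 = €11,259.1781
25 February – 22 March 2006: 26 days at 1.55% → €2,335,000 × 1.55% × 26/365 = €2,578.0959
Total = €13,837.2740

€13,837.27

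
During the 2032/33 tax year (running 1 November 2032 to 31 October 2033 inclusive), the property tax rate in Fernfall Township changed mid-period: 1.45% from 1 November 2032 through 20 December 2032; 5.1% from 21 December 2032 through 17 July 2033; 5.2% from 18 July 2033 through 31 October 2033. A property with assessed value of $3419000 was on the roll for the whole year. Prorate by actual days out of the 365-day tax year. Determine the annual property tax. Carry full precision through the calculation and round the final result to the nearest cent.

$158266.92

1 November – 20 December 2032: 50 days at 1.45% → $3419000 × 1.45% × 50/365 = $6791.1644
21 December 2032 – 17 July 2033: 209 days at 5.1% → $3419000 × 5.1% × 209/365 = $99844.1671
18 July – 31 October 2033: 106 days at 5.2% → $3419000 × 5.2% × 106/365 = $51631.5836
Total = $158266.9151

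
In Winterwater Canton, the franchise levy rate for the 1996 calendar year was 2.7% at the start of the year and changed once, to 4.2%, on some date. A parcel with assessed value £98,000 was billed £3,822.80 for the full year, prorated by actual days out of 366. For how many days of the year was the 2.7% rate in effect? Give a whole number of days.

Let d = days at the first rate; then 366 − d days at the second rate.
£98,000 × [2.7%·d + 4.2%·(366−d)] / 366 = £3,822.80
Solving gives d = 73, so the new rate took effect on March 14, 1996.

73 days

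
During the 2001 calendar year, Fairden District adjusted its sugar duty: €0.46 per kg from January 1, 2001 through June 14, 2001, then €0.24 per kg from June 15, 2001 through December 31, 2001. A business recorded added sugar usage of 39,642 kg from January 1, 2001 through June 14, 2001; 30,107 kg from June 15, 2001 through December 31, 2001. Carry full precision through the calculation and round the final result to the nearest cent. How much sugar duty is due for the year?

January 1 – June 14, 2001: 39,642 kg at €0.46/kg → €18,235.32
June 15 – December 31, 2001: 30,107 kg at €0.24/kg → €7,225.68

€25,461.00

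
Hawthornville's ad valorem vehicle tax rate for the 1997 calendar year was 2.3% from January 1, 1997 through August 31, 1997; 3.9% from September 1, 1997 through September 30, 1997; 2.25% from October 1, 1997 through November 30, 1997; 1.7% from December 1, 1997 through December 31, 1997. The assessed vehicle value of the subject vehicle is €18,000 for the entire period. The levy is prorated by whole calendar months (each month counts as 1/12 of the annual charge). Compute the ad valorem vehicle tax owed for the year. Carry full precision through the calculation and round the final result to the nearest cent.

January 1 – August 31, 1997: 8 months at 2.3% → €18,000 × 2.3% × 8/12 = €276.0000
September 1 – September 30, 1997: 1 month at 3.9% → €18,000 × 3.9% × 1/12 = €58.5000
October 1 – November 30, 1997: 2 months at 2.25% → €18,000 × 2.25% × 2/12 = €67.5000
December 1 – December 31, 1997: 1 month at 1.7% → €18,000 × 1.7% × 1/12 = €25.5000
Total = €427.5000

€427.50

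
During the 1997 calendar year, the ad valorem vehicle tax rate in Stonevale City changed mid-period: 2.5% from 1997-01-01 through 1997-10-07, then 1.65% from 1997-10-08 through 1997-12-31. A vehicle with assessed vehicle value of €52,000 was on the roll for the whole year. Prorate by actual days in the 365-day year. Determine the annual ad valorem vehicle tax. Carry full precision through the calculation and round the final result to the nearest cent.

1997-01-01 to 1997-10-07: 280 days at 2.5% → €52,000 × 2.5% × 280/365 = €997.2603
1997-10-08 to 1997-12-31: 85 days at 1.65% → €52,000 × 1.65% × 85/365 = €199.8082
Total = €1,197.0685

€1,197.07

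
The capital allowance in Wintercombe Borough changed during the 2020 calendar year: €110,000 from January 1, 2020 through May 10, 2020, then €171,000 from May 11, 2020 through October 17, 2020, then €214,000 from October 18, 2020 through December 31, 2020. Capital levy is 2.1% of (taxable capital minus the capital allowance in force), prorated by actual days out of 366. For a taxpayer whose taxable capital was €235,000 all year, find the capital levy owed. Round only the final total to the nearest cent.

€1,617.46

January 1 – May 10, 2020: 131 days, exemption €110,000 → (€235,000 − €110,000) × 2.1% × 131/366 = €939.5492
May 11 – October 17, 2020: 160 days, exemption €171,000 → (€235,000 − €171,000) × 2.1% × 160/366 = €587.5410
October 18 – December 31, 2020: 75 days, exemption €214,000 → (€235,000 − €214,000) × 2.1% × 75/366 = €90.3689
Total = €1,617.4590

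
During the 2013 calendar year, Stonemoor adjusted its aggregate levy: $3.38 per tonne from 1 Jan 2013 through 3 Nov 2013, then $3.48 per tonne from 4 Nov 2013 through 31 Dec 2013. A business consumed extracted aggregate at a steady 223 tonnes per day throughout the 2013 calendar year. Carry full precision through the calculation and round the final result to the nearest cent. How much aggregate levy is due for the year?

$276,408.50

1 Jan – 3 Nov 2013: 307 days × 223 tonnes/day = 68,461 tonnes at $3.38/tonne → $231,398.18
4 Nov – 31 Dec 2013: 58 days × 223 tonnes/day = 12,934 tonnes at $3.48/tonne → $45,010.32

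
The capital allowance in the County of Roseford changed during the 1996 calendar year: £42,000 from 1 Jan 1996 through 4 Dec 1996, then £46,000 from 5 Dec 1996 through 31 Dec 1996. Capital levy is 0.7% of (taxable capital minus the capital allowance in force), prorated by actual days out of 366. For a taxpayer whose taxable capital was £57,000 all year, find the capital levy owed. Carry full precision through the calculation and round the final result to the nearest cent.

1 Jan – 4 Dec 1996: 339 days, exemption £42,000 → (£57,000 − £42,000) × 0.7% × 339/366 = £97.2541
5 Dec – 31 Dec 1996: 27 days, exemption £46,000 → (£57,000 − £46,000) × 0.7% × 27/366 = £5.6803
Total = £102.9344

£102.93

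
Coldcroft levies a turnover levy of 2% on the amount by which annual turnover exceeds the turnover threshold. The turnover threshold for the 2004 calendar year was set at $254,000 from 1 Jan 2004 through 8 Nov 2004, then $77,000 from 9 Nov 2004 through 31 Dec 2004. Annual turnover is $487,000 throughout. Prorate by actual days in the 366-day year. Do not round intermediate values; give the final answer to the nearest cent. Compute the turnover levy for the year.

1 Jan – 8 Nov 2004: 313 days, exemption $254,000 → ($487,000 − $254,000) × 2% × 313/366 = $3,985.1913
9 Nov – 31 Dec 2004: 53 days, exemption $77,000 → ($487,000 − $77,000) × 2% × 53/366 = $1,187.4317
Total = $5,172.6230

$5,172.62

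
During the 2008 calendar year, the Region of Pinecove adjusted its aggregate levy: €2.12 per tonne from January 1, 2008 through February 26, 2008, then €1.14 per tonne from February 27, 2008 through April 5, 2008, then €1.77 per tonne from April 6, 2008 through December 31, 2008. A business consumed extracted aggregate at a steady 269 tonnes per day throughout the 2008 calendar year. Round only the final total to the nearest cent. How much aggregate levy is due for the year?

€173,020.80

January 1 – February 26, 2008: 57 days × 269 tonnes/day = 15,333 tonnes at €2.12/tonne → €32,505.96
February 27 – April 5, 2008: 39 days × 269 tonnes/day = 10,491 tonnes at €1.14/tonne → €11,959.74
April 6 – December 31, 2008: 270 days × 269 tonnes/day = 72,630 tonnes at €1.77/tonne → €128,555.10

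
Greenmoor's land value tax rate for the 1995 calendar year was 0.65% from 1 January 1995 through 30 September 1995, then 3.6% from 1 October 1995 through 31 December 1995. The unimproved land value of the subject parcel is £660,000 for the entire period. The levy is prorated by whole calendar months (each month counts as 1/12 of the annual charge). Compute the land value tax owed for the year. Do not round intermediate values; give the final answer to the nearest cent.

1 January – 30 September 1995: 9 months at 0.65% → £660,000 × 0.65% × 9/12 = £3,217.5000
1 October – 31 December 1995: 3 months at 3.6% → £660,000 × 3.6% × 3/12 = £5,940.0000
Total = £9,157.5000

£9,157.50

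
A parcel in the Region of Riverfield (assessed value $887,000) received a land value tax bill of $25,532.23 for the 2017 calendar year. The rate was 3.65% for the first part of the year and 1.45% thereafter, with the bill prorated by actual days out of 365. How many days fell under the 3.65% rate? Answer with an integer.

Let d = days at the first rate; then 365 − d days at the second rate.
$887,000 × [3.65%·d + 1.45%·(365−d)] / 365 = $25,532.23
Solving gives d = 237, so the new rate took effect on 26 August 2017.

237 days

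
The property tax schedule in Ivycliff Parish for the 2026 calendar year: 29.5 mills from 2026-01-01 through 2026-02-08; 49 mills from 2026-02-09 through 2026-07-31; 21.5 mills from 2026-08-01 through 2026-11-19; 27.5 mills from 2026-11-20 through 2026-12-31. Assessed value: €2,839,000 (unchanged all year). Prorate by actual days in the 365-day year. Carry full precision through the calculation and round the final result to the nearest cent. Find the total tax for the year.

2026-01-01 to 2026-02-08: 39 days at 29.5 mills → €2,839,000 × 2.95% × 39/365 = €8,948.6836
2026-02-09 to 2026-07-31: 173 days at 49 mills → €2,839,000 × 4.9% × 173/365 = €65,934.8027
2026-08-01 to 2026-11-19: 111 days at 21.5 mills → €2,839,000 × 2.15% × 111/365 = €18,562.3932
2026-11-20 to 2026-12-31: 42 days at 27.5 mills → €2,839,000 × 2.75% × 42/365 = €8,983.6849
Total = €102,429.5644

€102,429.56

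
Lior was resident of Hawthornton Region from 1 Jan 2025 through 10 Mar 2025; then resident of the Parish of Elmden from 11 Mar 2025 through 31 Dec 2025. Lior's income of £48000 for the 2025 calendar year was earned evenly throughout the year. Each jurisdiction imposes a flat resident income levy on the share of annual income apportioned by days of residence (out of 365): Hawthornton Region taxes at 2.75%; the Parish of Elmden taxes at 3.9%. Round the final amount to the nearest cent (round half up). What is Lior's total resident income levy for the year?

Hawthornton Region, 1 Jan – 10 Mar 2025: 69 days → £48000 × 2.75% × 69/365 = £249.5342
The Parish of Elmden, 11 Mar – 31 Dec 2025: 296 days → £48000 × 3.9% × 296/365 = £1518.1151
Total = £1767.6493

£1767.65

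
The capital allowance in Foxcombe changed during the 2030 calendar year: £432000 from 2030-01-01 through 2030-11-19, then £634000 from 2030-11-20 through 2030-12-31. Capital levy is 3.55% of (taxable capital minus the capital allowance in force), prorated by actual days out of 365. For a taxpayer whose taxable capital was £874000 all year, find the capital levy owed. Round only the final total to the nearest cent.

£14865.84

2030-01-01 to 2030-11-19: 323 days, exemption £432000 → (£874000 − £432000) × 3.55% × 323/365 = £13885.4603
2030-11-20 to 2030-12-31: 42 days, exemption £634000 → (£874000 − £634000) × 3.55% × 42/365 = £980.3836
Total = £14865.8438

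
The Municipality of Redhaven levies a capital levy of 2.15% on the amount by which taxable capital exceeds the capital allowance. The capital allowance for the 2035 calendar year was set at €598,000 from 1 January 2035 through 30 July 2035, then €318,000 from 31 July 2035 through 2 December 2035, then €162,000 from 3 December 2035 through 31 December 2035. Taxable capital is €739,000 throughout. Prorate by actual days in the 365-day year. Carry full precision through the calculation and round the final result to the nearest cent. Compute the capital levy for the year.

1 January – 30 July 2035: 211 days, exemption €598,000 → (€739,000 − €598,000) × 2.15% × 211/365 = €1,752.4562
31 July – 2 December 2035: 125 days, exemption €318,000 → (€739,000 − €318,000) × 2.15% × 125/365 = €3,099.8288
3 December – 31 December 2035: 29 days, exemption €162,000 → (€739,000 − €162,000) × 2.15% × 29/365 = €985.6425
Total = €5,837.9274

€5,837.93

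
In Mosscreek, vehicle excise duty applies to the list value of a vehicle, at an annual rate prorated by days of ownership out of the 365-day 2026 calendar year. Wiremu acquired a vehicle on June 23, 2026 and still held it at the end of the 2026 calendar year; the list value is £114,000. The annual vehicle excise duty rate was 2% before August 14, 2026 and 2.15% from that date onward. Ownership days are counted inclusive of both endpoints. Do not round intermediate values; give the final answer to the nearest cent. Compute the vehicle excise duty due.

June 23 – August 13, 2026: 52 days at 2% → £114,000 × 2% × 52/365 = £324.8219
August 14 – December 31, 2026: 140 days at 2.15% → £114,000 × 2.15% × 140/365 = £940.1096
Total = £1,264.9315

£1,264.93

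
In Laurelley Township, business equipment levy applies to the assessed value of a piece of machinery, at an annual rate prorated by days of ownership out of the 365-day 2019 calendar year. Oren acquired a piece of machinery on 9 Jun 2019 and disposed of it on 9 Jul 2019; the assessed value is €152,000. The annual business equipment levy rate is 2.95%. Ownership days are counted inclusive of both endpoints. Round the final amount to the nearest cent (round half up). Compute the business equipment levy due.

€380.83

Days held (9 Jun – 9 Jul 2019): 31 out of 365
Tax = €152,000 × 2.95% × 31/365 = €380.8329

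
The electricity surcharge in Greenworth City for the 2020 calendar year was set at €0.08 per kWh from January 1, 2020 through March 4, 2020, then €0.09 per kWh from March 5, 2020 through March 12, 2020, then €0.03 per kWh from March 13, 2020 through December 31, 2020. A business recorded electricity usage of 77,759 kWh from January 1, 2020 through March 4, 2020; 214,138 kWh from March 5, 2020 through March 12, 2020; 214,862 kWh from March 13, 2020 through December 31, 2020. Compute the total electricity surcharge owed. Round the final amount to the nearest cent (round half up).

€31,939.00

January 1 – March 4, 2020: 77,759 kWh at €0.08/kWh → €6,220.72
March 5 – March 12, 2020: 214,138 kWh at €0.09/kWh → €19,272.42
March 13 – December 31, 2020: 214,862 kWh at €0.03/kWh → €6,445.86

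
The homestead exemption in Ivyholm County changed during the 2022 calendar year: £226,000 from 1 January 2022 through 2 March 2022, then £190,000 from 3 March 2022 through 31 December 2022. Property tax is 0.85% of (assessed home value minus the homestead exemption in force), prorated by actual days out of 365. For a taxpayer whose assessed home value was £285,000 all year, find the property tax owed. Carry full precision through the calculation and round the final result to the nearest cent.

1 January – 2 March 2022: 61 days, exemption £226,000 → (£285,000 − £226,000) × 0.85% × 61/365 = £83.8123
3 March – 31 December 2022: 304 days, exemption £190,000 → (£285,000 − £190,000) × 0.85% × 304/365 = £672.5479
Total = £756.3603

£756.36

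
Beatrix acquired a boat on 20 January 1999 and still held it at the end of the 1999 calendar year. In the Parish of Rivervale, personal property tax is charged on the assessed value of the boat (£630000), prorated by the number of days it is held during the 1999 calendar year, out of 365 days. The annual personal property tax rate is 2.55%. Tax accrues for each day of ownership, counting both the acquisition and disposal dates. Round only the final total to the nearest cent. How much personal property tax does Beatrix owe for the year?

Days held (20 January – 31 December 1999): 346 out of 365
Tax = £630000 × 2.55% × 346/365 = £15228.7397

£15228.74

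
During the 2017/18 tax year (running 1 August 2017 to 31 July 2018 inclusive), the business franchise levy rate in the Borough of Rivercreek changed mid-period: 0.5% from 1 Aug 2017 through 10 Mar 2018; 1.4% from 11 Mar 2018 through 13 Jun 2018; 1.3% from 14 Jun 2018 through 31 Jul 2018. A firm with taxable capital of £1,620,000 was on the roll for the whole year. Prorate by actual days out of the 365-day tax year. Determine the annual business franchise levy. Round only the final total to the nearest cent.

1 Aug 2017 – 10 Mar 2018: 222 days at 0.5% → £1,620,000 × 0.5% × 222/365 = £4,926.5753
11 Mar – 13 Jun 2018: 95 days at 1.4% → £1,620,000 × 1.4% × 95/365 = £5,903.0137
14 Jun – 31 Jul 2018: 48 days at 1.3% → £1,620,000 × 1.3% × 48/365 = £2,769.5342
Total = £13,599.1233

£13,599.12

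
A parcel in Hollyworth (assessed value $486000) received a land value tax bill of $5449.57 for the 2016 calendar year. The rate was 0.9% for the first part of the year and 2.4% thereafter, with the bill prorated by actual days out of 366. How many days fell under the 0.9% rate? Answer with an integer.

312 days

Let d = days at the first rate; then 366 − d days at the second rate.
$486000 × [0.9%·d + 2.4%·(366−d)] / 366 = $5449.57
Solving gives d = 312, so the new rate took effect on 8 November 2016.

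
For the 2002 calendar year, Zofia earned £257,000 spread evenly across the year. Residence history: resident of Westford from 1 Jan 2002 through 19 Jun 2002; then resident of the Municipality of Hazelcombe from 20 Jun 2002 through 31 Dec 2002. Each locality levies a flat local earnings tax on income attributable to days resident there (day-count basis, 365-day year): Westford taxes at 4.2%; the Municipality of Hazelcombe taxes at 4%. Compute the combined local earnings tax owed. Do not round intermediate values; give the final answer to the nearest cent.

Westford, 1 Jan – 19 Jun 2002: 170 days → £257,000 × 4.2% × 170/365 = £5,027.3425
The Municipality of Hazelcombe, 20 Jun – 31 Dec 2002: 195 days → £257,000 × 4% × 195/365 = £5,492.0548
Total = £10,519.3973

£10,519.40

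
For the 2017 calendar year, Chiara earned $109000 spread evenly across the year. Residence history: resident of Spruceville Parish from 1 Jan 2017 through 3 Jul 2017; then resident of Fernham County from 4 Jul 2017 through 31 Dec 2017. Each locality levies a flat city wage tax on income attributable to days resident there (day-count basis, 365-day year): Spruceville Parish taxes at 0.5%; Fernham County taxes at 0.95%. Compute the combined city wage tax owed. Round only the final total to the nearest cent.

$788.23

Spruceville Parish, 1 Jan – 3 Jul 2017: 184 days → $109000 × 0.5% × 184/365 = $274.7397
Fernham County, 4 Jul – 31 Dec 2017: 181 days → $109000 × 0.95% × 181/365 = $513.4945
Total = $788.2342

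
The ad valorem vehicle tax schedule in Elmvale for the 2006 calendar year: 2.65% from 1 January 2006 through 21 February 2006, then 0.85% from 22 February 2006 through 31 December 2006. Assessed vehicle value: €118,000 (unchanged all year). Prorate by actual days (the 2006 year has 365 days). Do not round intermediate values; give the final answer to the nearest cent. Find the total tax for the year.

1 January – 21 February 2006: 52 days at 2.65% → €118,000 × 2.65% × 52/365 = €445.4904
22 February – 31 December 2006: 313 days at 0.85% → €118,000 × 0.85% × 313/365 = €860.1068
Total = €1,305.5973

€1,305.60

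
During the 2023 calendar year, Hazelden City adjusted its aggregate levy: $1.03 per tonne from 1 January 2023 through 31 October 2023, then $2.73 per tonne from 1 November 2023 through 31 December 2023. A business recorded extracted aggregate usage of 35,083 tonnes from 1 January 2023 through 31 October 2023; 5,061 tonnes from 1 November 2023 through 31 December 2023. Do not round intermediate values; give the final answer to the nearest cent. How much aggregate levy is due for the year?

$49,952.02

1 January – 31 October 2023: 35,083 tonnes at $1.03/tonne → $36,135.49
1 November – 31 December 2023: 5,061 tonnes at $2.73/tonne → $13,816.53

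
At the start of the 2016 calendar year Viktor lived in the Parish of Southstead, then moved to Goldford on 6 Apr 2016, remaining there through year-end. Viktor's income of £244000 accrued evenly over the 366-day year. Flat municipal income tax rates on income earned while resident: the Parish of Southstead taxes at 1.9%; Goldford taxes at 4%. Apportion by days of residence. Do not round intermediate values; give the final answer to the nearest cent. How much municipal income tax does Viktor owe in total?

The Parish of Southstead, 1 Jan – 5 Apr 2016: 96 days → £244000 × 1.9% × 96/366 = £1216.0000
Goldford, 6 Apr – 31 Dec 2016: 270 days → £244000 × 4% × 270/366 = £7200.0000
Total = £8416.0000

£8416.00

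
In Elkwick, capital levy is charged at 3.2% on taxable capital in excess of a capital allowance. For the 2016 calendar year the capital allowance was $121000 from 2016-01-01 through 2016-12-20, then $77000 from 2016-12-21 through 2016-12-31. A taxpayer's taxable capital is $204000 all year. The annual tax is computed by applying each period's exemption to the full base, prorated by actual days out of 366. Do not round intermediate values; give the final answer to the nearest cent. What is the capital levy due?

2016-01-01 to 2016-12-20: 355 days, exemption $121000 → ($204000 − $121000) × 3.2% × 355/366 = $2576.1749
2016-12-21 to 2016-12-31: 11 days, exemption $77000 → ($204000 − $77000) × 3.2% × 11/366 = $122.1421
Total = $2698.3169

$2698.32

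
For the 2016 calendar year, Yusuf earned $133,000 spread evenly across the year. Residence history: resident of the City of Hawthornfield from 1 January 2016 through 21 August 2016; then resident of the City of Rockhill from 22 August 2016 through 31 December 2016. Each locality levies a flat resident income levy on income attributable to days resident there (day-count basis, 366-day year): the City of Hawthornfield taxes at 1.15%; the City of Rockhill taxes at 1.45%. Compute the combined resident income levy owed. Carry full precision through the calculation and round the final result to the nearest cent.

The City of Hawthornfield, 1 January – 21 August 2016: 234 days → $133,000 × 1.15% × 234/366 = $977.8770
The City of Rockhill, 22 August – 31 December 2016: 132 days → $133,000 × 1.45% × 132/366 = $695.5246
Total = $1,673.4016

$1,673.40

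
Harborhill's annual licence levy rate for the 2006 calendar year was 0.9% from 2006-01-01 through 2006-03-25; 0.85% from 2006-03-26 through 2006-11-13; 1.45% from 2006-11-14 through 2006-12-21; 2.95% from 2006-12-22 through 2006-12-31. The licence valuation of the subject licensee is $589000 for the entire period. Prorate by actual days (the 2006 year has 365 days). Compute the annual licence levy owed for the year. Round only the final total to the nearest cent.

$5781.08

2006-01-01 to 2006-03-25: 84 days at 0.9% → $589000 × 0.9% × 84/365 = $1219.9562
2006-03-26 to 2006-11-13: 233 days at 0.85% → $589000 × 0.85% × 233/365 = $3195.9301
2006-11-14 to 2006-12-21: 38 days at 1.45% → $589000 × 1.45% × 38/365 = $889.1479
2006-12-22 to 2006-12-31: 10 days at 2.95% → $589000 × 2.95% × 10/365 = $476.0411
Total = $5781.0753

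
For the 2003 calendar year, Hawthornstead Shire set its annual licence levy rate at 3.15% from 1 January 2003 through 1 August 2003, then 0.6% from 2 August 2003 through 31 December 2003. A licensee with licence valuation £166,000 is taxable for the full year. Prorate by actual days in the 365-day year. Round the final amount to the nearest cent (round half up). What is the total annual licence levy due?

£3,466.22

1 January – 1 August 2003: 213 days at 3.15% → £166,000 × 3.15% × 213/365 = £3,051.4438
2 August – 31 December 2003: 152 days at 0.6% → £166,000 × 0.6% × 152/365 = £414.7726
Total = £3,466.2164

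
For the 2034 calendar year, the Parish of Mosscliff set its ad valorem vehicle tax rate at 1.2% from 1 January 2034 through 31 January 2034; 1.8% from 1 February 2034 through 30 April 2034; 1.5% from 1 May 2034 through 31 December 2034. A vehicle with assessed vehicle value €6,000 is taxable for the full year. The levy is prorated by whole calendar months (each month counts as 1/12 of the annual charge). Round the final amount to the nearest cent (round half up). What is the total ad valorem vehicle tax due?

€93.00

1 January – 31 January 2034: 1 month at 1.2% → €6,000 × 1.2% × 1/12 = €6.0000
1 February – 30 April 2034: 3 months at 1.8% → €6,000 × 1.8% × 3/12 = €27.0000
1 May – 31 December 2034: 8 months at 1.5% → €6,000 × 1.5% × 8/12 = €60.0000
Total = €93.0000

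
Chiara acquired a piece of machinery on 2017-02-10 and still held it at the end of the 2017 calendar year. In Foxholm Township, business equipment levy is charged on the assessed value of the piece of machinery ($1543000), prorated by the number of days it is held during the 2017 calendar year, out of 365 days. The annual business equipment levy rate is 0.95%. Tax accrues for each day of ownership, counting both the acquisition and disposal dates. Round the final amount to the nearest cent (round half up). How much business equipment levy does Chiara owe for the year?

Days held (2017-02-10 to 2017-12-31): 325 out of 365
Tax = $1543000 × 0.95% × 325/365 = $13052.0890

$13052.09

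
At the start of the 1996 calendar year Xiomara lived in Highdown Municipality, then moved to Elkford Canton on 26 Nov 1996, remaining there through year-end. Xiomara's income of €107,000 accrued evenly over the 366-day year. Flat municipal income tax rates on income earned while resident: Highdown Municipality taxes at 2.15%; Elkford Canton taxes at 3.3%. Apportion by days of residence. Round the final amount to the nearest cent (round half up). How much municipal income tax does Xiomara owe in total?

Highdown Municipality, 1 Jan – 25 Nov 1996: 330 days → €107,000 × 2.15% × 330/366 = €2,074.2213
Elkford Canton, 26 Nov – 31 Dec 1996: 36 days → €107,000 × 3.3% × 36/366 = €347.3115
Total = €2,421.5328

€2,421.53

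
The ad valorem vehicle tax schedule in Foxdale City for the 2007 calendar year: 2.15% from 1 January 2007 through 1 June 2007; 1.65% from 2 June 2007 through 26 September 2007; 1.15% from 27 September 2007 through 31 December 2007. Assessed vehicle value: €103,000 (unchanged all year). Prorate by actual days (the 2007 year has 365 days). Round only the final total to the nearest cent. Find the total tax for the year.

1 January – 1 June 2007: 152 days at 2.15% → €103,000 × 2.15% × 152/365 = €922.2027
2 June – 26 September 2007: 117 days at 1.65% → €103,000 × 1.65% × 117/365 = €544.7712
27 September – 31 December 2007: 96 days at 1.15% → €103,000 × 1.15% × 96/365 = €311.5397
Total = €1,778.5137

€1,778.51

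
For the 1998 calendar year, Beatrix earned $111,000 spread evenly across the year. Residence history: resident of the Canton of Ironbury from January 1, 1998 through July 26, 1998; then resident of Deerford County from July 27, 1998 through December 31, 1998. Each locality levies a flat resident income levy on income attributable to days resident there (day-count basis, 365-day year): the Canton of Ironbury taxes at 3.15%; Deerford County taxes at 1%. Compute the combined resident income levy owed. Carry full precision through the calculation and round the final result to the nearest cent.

$2,463.44

The Canton of Ironbury, January 1 – July 26, 1998: 207 days → $111,000 × 3.15% × 207/365 = $1,982.9466
Deerford County, July 27 – December 31, 1998: 158 days → $111,000 × 1% × 158/365 = $480.4932
Total = $2,463.4397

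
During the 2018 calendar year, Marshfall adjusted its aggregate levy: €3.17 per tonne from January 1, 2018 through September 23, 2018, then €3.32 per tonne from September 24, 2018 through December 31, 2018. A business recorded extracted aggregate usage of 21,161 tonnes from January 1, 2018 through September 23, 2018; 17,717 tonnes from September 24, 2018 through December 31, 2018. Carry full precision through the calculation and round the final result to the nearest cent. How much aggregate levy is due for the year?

January 1 – September 23, 2018: 21,161 tonnes at €3.17/tonne → €67,080.37
September 24 – December 31, 2018: 17,717 tonnes at €3.32/tonne → €58,820.44

€125,900.81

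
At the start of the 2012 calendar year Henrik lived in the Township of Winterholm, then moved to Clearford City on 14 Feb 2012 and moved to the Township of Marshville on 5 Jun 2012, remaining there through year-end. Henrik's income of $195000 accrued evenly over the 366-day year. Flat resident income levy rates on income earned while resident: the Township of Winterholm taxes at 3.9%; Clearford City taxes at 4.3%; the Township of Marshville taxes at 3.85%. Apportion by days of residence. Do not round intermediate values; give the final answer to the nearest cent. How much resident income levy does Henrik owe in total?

The Township of Winterholm, 1 Jan – 13 Feb 2012: 44 days → $195000 × 3.9% × 44/366 = $914.2623
Clearford City, 14 Feb – 4 Jun 2012: 112 days → $195000 × 4.3% × 112/366 = $2565.9016
The Township of Marshville, 5 Jun – 31 Dec 2012: 210 days → $195000 × 3.85% × 210/366 = $4307.5820
Total = $7787.7459

$7787.75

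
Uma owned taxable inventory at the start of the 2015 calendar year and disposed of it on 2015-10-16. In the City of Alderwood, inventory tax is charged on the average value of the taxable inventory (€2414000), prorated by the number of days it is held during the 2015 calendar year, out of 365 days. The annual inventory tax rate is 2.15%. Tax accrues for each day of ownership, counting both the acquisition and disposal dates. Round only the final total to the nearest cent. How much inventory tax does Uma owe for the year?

Days held (2015-01-01 to 2015-10-16): 289 out of 365
Tax = €2414000 × 2.15% × 289/365 = €41094.2164

€41094.22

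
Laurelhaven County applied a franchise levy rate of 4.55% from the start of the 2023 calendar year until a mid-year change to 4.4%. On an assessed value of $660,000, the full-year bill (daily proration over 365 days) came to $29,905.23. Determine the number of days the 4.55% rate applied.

319 days

Let d = days at the first rate; then 365 − d days at the second rate.
$660,000 × [4.55%·d + 4.4%·(365−d)] / 365 = $29,905.23
Solving gives d = 319, so the new rate took effect on 16 November 2023.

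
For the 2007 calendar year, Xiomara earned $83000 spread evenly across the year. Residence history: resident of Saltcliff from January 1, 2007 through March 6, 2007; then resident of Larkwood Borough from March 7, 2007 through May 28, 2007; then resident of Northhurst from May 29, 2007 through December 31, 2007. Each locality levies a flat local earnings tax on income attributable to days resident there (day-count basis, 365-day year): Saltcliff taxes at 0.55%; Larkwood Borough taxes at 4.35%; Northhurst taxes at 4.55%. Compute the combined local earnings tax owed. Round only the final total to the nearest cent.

$3147.52

Saltcliff, January 1 – March 6, 2007: 65 days → $83000 × 0.55% × 65/365 = $81.2945
Larkwood Borough, March 7 – May 28, 2007: 83 days → $83000 × 4.35% × 83/365 = $821.0178
Northhurst, May 29 – December 31, 2007: 217 days → $83000 × 4.55% × 217/365 = $2245.2068
Total = $3147.5192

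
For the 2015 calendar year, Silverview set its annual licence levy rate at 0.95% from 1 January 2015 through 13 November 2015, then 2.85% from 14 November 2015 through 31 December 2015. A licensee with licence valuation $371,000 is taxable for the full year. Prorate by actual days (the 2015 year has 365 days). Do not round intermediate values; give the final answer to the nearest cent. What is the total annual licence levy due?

$4,451.49

1 January – 13 November 2015: 317 days at 0.95% → $371,000 × 0.95% × 317/365 = $3,061.0041
14 November – 31 December 2015: 48 days at 2.85% → $371,000 × 2.85% × 48/365 = $1,390.4877
Total = $4,451.4918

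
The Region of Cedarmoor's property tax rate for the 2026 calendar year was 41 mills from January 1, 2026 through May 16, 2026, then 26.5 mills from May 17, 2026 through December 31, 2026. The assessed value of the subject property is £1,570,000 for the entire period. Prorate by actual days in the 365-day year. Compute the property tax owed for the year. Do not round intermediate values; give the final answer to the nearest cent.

£50,087.30

January 1 – May 16, 2026: 136 days at 41 mills → £1,570,000 × 4.1% × 136/365 = £23,984.4384
May 17 – December 31, 2026: 229 days at 26.5 mills → £1,570,000 × 2.65% × 229/365 = £26,102.8630
Total = £50,087.3014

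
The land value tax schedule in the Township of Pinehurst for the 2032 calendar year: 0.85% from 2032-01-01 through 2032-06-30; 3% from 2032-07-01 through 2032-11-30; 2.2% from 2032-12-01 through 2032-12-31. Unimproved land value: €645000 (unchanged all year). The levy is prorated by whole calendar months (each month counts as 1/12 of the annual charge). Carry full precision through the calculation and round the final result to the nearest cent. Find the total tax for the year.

€11986.25

2032-01-01 to 2032-06-30: 6 months at 0.85% → €645000 × 0.85% × 6/12 = €2741.2500
2032-07-01 to 2032-11-30: 5 months at 3% → €645000 × 3% × 5/12 = €8062.5000
2032-12-01 to 2032-12-31: 1 month at 2.2% → €645000 × 2.2% × 1/12 = €1182.5000
Total = €11986.2500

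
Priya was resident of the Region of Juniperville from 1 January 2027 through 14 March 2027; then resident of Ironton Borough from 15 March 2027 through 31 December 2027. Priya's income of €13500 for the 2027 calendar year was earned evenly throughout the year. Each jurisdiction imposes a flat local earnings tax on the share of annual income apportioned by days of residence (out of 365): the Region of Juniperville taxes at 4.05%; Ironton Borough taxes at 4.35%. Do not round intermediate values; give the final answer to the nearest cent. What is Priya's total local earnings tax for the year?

€579.15

The Region of Juniperville, 1 January – 14 March 2027: 73 days → €13500 × 4.05% × 73/365 = €109.3500
Ironton Borough, 15 March – 31 December 2027: 292 days → €13500 × 4.35% × 292/365 = €469.8000
Total = €579.1500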